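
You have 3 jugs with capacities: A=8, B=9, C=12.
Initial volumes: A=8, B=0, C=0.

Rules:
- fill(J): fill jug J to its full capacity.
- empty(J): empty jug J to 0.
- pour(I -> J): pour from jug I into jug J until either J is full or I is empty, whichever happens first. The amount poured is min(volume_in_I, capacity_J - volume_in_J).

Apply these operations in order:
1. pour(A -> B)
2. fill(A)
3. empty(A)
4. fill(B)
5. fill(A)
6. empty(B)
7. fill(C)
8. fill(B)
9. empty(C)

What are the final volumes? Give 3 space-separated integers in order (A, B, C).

Answer: 8 9 0

Derivation:
Step 1: pour(A -> B) -> (A=0 B=8 C=0)
Step 2: fill(A) -> (A=8 B=8 C=0)
Step 3: empty(A) -> (A=0 B=8 C=0)
Step 4: fill(B) -> (A=0 B=9 C=0)
Step 5: fill(A) -> (A=8 B=9 C=0)
Step 6: empty(B) -> (A=8 B=0 C=0)
Step 7: fill(C) -> (A=8 B=0 C=12)
Step 8: fill(B) -> (A=8 B=9 C=12)
Step 9: empty(C) -> (A=8 B=9 C=0)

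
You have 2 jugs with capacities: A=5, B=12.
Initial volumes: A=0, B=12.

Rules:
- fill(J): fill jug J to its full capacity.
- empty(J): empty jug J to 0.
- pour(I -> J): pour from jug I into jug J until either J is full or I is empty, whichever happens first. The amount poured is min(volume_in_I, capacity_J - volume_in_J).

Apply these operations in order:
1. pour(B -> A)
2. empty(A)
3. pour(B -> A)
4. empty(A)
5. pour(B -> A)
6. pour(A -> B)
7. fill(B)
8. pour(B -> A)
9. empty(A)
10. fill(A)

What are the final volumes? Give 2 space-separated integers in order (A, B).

Answer: 5 7

Derivation:
Step 1: pour(B -> A) -> (A=5 B=7)
Step 2: empty(A) -> (A=0 B=7)
Step 3: pour(B -> A) -> (A=5 B=2)
Step 4: empty(A) -> (A=0 B=2)
Step 5: pour(B -> A) -> (A=2 B=0)
Step 6: pour(A -> B) -> (A=0 B=2)
Step 7: fill(B) -> (A=0 B=12)
Step 8: pour(B -> A) -> (A=5 B=7)
Step 9: empty(A) -> (A=0 B=7)
Step 10: fill(A) -> (A=5 B=7)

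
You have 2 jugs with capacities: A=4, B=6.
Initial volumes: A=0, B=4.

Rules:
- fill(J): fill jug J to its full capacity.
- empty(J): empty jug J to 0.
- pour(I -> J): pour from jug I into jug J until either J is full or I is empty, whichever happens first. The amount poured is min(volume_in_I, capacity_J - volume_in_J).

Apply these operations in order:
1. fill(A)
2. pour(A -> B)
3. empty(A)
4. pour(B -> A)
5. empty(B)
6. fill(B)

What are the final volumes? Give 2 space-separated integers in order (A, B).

Answer: 4 6

Derivation:
Step 1: fill(A) -> (A=4 B=4)
Step 2: pour(A -> B) -> (A=2 B=6)
Step 3: empty(A) -> (A=0 B=6)
Step 4: pour(B -> A) -> (A=4 B=2)
Step 5: empty(B) -> (A=4 B=0)
Step 6: fill(B) -> (A=4 B=6)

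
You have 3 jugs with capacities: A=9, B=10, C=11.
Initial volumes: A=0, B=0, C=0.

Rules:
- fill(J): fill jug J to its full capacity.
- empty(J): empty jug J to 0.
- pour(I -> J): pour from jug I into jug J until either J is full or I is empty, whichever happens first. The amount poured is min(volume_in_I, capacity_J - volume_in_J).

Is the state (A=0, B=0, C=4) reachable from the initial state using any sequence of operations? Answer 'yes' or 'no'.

Answer: yes

Derivation:
BFS from (A=0, B=0, C=0):
  1. fill(C) -> (A=0 B=0 C=11)
  2. pour(C -> A) -> (A=9 B=0 C=2)
  3. empty(A) -> (A=0 B=0 C=2)
  4. pour(C -> A) -> (A=2 B=0 C=0)
  5. fill(C) -> (A=2 B=0 C=11)
  6. pour(C -> A) -> (A=9 B=0 C=4)
  7. empty(A) -> (A=0 B=0 C=4)
Target reached → yes.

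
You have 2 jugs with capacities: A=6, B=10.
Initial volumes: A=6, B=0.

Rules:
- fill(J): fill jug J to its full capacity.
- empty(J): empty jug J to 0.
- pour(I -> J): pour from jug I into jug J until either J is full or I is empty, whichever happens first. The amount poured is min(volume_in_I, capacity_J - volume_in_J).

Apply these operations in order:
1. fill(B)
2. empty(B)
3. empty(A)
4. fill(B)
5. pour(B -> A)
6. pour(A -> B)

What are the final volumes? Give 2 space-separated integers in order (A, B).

Answer: 0 10

Derivation:
Step 1: fill(B) -> (A=6 B=10)
Step 2: empty(B) -> (A=6 B=0)
Step 3: empty(A) -> (A=0 B=0)
Step 4: fill(B) -> (A=0 B=10)
Step 5: pour(B -> A) -> (A=6 B=4)
Step 6: pour(A -> B) -> (A=0 B=10)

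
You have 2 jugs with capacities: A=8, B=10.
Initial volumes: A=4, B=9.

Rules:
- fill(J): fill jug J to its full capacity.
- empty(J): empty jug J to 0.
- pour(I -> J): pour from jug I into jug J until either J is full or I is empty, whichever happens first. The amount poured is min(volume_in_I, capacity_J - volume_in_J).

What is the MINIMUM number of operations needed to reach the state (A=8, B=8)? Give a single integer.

Answer: 4

Derivation:
BFS from (A=4, B=9). One shortest path:
  1. fill(A) -> (A=8 B=9)
  2. empty(B) -> (A=8 B=0)
  3. pour(A -> B) -> (A=0 B=8)
  4. fill(A) -> (A=8 B=8)
Reached target in 4 moves.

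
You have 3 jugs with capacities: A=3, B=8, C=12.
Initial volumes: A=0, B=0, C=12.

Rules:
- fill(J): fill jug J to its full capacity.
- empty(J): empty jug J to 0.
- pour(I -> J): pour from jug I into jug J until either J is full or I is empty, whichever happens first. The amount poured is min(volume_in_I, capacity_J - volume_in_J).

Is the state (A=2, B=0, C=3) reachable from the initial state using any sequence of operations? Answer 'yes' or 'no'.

Answer: yes

Derivation:
BFS from (A=0, B=0, C=12):
  1. fill(B) -> (A=0 B=8 C=12)
  2. empty(C) -> (A=0 B=8 C=0)
  3. pour(B -> A) -> (A=3 B=5 C=0)
  4. empty(A) -> (A=0 B=5 C=0)
  5. pour(B -> A) -> (A=3 B=2 C=0)
  6. pour(A -> C) -> (A=0 B=2 C=3)
  7. pour(B -> A) -> (A=2 B=0 C=3)
Target reached → yes.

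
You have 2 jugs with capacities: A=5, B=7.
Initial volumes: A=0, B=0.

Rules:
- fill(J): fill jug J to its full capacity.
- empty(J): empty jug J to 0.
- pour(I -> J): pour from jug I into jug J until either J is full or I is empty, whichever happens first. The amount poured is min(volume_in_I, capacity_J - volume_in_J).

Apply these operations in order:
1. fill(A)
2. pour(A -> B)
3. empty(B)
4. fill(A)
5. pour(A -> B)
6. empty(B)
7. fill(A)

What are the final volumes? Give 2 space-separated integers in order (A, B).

Answer: 5 0

Derivation:
Step 1: fill(A) -> (A=5 B=0)
Step 2: pour(A -> B) -> (A=0 B=5)
Step 3: empty(B) -> (A=0 B=0)
Step 4: fill(A) -> (A=5 B=0)
Step 5: pour(A -> B) -> (A=0 B=5)
Step 6: empty(B) -> (A=0 B=0)
Step 7: fill(A) -> (A=5 B=0)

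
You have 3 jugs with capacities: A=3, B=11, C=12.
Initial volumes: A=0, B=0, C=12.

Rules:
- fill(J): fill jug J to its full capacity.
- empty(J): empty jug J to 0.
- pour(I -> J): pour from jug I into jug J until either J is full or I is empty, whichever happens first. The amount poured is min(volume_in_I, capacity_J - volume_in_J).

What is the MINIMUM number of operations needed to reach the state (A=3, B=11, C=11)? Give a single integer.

Answer: 5

Derivation:
BFS from (A=0, B=0, C=12). One shortest path:
  1. fill(A) -> (A=3 B=0 C=12)
  2. fill(B) -> (A=3 B=11 C=12)
  3. empty(C) -> (A=3 B=11 C=0)
  4. pour(B -> C) -> (A=3 B=0 C=11)
  5. fill(B) -> (A=3 B=11 C=11)
Reached target in 5 moves.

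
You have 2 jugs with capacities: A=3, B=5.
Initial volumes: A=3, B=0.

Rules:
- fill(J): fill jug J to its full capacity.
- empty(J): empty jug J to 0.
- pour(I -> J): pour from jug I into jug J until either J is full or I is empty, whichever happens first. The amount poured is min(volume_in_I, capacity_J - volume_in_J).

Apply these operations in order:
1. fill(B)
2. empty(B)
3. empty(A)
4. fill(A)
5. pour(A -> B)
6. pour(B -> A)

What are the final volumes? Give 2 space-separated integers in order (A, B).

Step 1: fill(B) -> (A=3 B=5)
Step 2: empty(B) -> (A=3 B=0)
Step 3: empty(A) -> (A=0 B=0)
Step 4: fill(A) -> (A=3 B=0)
Step 5: pour(A -> B) -> (A=0 B=3)
Step 6: pour(B -> A) -> (A=3 B=0)

Answer: 3 0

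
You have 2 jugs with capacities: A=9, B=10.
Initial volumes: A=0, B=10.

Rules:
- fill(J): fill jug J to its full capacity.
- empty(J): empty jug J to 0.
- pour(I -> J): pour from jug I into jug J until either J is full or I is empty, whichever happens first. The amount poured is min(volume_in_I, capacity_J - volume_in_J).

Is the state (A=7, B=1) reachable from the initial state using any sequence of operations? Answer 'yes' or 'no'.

Answer: no

Derivation:
BFS explored all 38 reachable states.
Reachable set includes: (0,0), (0,1), (0,2), (0,3), (0,4), (0,5), (0,6), (0,7), (0,8), (0,9), (0,10), (1,0) ...
Target (A=7, B=1) not in reachable set → no.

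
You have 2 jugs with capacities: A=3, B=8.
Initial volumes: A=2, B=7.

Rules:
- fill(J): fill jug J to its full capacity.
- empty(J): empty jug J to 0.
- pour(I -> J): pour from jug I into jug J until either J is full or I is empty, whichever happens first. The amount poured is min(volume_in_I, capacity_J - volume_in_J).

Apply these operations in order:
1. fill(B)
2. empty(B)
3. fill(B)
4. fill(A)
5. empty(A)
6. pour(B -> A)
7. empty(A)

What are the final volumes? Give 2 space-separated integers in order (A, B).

Step 1: fill(B) -> (A=2 B=8)
Step 2: empty(B) -> (A=2 B=0)
Step 3: fill(B) -> (A=2 B=8)
Step 4: fill(A) -> (A=3 B=8)
Step 5: empty(A) -> (A=0 B=8)
Step 6: pour(B -> A) -> (A=3 B=5)
Step 7: empty(A) -> (A=0 B=5)

Answer: 0 5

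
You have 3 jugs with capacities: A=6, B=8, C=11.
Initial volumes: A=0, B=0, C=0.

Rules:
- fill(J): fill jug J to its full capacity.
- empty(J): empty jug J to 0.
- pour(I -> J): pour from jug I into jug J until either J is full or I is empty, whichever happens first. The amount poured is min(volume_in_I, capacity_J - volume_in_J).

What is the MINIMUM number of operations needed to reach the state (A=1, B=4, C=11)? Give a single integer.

Answer: 7

Derivation:
BFS from (A=0, B=0, C=0). One shortest path:
  1. fill(B) -> (A=0 B=8 C=0)
  2. pour(B -> A) -> (A=6 B=2 C=0)
  3. pour(A -> C) -> (A=0 B=2 C=6)
  4. pour(B -> A) -> (A=2 B=0 C=6)
  5. fill(B) -> (A=2 B=8 C=6)
  6. pour(B -> A) -> (A=6 B=4 C=6)
  7. pour(A -> C) -> (A=1 B=4 C=11)
Reached target in 7 moves.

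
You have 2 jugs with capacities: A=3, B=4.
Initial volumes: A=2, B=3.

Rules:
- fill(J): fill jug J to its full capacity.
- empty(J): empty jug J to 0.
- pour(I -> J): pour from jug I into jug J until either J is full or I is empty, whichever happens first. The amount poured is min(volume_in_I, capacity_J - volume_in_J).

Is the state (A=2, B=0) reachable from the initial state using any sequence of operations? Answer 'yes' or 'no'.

BFS from (A=2, B=3):
  1. empty(B) -> (A=2 B=0)
Target reached → yes.

Answer: yes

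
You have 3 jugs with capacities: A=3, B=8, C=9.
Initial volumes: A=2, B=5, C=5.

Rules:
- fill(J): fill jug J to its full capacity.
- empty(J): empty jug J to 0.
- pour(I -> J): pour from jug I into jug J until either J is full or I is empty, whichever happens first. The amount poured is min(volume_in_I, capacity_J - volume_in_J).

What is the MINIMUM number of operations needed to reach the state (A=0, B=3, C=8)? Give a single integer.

Answer: 4

Derivation:
BFS from (A=2, B=5, C=5). One shortest path:
  1. empty(B) -> (A=2 B=0 C=5)
  2. fill(C) -> (A=2 B=0 C=9)
  3. pour(C -> A) -> (A=3 B=0 C=8)
  4. pour(A -> B) -> (A=0 B=3 C=8)
Reached target in 4 moves.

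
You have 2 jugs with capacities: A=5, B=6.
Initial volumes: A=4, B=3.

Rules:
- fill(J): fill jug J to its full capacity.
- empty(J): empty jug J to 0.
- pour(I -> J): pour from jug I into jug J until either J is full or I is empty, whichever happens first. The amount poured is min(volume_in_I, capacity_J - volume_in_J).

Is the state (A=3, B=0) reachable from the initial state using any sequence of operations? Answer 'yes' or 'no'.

Answer: yes

Derivation:
BFS from (A=4, B=3):
  1. empty(A) -> (A=0 B=3)
  2. pour(B -> A) -> (A=3 B=0)
Target reached → yes.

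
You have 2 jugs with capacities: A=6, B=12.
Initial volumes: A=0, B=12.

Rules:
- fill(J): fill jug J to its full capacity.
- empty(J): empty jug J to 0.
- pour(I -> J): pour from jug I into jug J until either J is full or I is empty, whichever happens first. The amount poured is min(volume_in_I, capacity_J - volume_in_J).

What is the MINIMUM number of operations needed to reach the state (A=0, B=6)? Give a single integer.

Answer: 2

Derivation:
BFS from (A=0, B=12). One shortest path:
  1. pour(B -> A) -> (A=6 B=6)
  2. empty(A) -> (A=0 B=6)
Reached target in 2 moves.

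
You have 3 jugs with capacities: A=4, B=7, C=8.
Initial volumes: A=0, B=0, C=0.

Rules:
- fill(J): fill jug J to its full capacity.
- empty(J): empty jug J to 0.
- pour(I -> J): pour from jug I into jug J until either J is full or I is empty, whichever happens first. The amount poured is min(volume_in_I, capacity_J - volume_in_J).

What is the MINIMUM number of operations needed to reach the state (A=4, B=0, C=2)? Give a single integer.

Answer: 7

Derivation:
BFS from (A=0, B=0, C=0). One shortest path:
  1. fill(B) -> (A=0 B=7 C=0)
  2. pour(B -> A) -> (A=4 B=3 C=0)
  3. pour(B -> C) -> (A=4 B=0 C=3)
  4. fill(B) -> (A=4 B=7 C=3)
  5. pour(B -> C) -> (A=4 B=2 C=8)
  6. empty(C) -> (A=4 B=2 C=0)
  7. pour(B -> C) -> (A=4 B=0 C=2)
Reached target in 7 moves.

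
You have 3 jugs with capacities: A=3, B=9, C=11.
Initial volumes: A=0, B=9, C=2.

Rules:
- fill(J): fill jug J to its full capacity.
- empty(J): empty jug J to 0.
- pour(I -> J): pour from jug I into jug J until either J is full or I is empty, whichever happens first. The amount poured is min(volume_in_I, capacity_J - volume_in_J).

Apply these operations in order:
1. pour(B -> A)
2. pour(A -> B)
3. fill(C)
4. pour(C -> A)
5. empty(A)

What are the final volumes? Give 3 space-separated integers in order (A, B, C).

Step 1: pour(B -> A) -> (A=3 B=6 C=2)
Step 2: pour(A -> B) -> (A=0 B=9 C=2)
Step 3: fill(C) -> (A=0 B=9 C=11)
Step 4: pour(C -> A) -> (A=3 B=9 C=8)
Step 5: empty(A) -> (A=0 B=9 C=8)

Answer: 0 9 8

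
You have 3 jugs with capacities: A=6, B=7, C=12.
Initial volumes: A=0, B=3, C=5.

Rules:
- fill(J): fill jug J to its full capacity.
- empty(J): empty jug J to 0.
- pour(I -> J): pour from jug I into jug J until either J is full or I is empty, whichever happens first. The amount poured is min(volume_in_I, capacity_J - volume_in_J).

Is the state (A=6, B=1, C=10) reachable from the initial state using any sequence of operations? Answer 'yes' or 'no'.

Answer: yes

Derivation:
BFS from (A=0, B=3, C=5):
  1. empty(B) -> (A=0 B=0 C=5)
  2. pour(C -> B) -> (A=0 B=5 C=0)
  3. fill(C) -> (A=0 B=5 C=12)
  4. pour(C -> B) -> (A=0 B=7 C=10)
  5. pour(B -> A) -> (A=6 B=1 C=10)
Target reached → yes.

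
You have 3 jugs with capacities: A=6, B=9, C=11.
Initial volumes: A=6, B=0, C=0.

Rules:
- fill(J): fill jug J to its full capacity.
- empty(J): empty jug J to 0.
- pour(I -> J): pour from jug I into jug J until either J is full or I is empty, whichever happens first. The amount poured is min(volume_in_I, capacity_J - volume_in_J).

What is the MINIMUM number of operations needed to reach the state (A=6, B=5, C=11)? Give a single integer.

Answer: 5

Derivation:
BFS from (A=6, B=0, C=0). One shortest path:
  1. empty(A) -> (A=0 B=0 C=0)
  2. fill(C) -> (A=0 B=0 C=11)
  3. pour(C -> A) -> (A=6 B=0 C=5)
  4. pour(C -> B) -> (A=6 B=5 C=0)
  5. fill(C) -> (A=6 B=5 C=11)
Reached target in 5 moves.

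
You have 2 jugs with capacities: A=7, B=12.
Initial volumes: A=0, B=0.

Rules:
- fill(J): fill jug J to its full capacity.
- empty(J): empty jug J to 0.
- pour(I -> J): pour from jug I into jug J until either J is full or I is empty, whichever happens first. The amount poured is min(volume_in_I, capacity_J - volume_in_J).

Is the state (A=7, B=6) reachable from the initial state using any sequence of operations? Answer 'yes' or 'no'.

Answer: yes

Derivation:
BFS from (A=0, B=0):
  1. fill(B) -> (A=0 B=12)
  2. pour(B -> A) -> (A=7 B=5)
  3. empty(A) -> (A=0 B=5)
  4. pour(B -> A) -> (A=5 B=0)
  5. fill(B) -> (A=5 B=12)
  6. pour(B -> A) -> (A=7 B=10)
  7. empty(A) -> (A=0 B=10)
  8. pour(B -> A) -> (A=7 B=3)
  9. empty(A) -> (A=0 B=3)
  10. pour(B -> A) -> (A=3 B=0)
  11. fill(B) -> (A=3 B=12)
  12. pour(B -> A) -> (A=7 B=8)
  13. empty(A) -> (A=0 B=8)
  14. pour(B -> A) -> (A=7 B=1)
  15. empty(A) -> (A=0 B=1)
  16. pour(B -> A) -> (A=1 B=0)
  17. fill(B) -> (A=1 B=12)
  18. pour(B -> A) -> (A=7 B=6)
Target reached → yes.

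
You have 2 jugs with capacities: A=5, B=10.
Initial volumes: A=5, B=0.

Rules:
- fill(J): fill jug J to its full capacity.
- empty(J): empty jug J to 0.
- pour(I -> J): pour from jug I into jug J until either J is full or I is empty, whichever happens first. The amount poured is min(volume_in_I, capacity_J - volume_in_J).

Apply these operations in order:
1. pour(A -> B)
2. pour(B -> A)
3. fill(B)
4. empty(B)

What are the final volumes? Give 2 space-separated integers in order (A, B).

Step 1: pour(A -> B) -> (A=0 B=5)
Step 2: pour(B -> A) -> (A=5 B=0)
Step 3: fill(B) -> (A=5 B=10)
Step 4: empty(B) -> (A=5 B=0)

Answer: 5 0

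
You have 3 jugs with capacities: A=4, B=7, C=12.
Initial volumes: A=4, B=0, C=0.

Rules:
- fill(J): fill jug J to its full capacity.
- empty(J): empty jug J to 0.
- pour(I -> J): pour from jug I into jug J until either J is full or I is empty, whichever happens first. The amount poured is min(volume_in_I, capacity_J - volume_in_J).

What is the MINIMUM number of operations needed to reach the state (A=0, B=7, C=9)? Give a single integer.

BFS from (A=4, B=0, C=0). One shortest path:
  1. fill(C) -> (A=4 B=0 C=12)
  2. pour(A -> B) -> (A=0 B=4 C=12)
  3. pour(C -> B) -> (A=0 B=7 C=9)
Reached target in 3 moves.

Answer: 3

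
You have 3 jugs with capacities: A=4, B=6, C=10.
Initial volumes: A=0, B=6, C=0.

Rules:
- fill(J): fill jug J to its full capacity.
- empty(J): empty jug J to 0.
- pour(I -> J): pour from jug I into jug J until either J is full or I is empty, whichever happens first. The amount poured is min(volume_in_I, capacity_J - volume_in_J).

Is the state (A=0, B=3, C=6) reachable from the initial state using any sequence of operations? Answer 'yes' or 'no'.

BFS explored all 64 reachable states.
Reachable set includes: (0,0,0), (0,0,2), (0,0,4), (0,0,6), (0,0,8), (0,0,10), (0,2,0), (0,2,2), (0,2,4), (0,2,6), (0,2,8), (0,2,10) ...
Target (A=0, B=3, C=6) not in reachable set → no.

Answer: no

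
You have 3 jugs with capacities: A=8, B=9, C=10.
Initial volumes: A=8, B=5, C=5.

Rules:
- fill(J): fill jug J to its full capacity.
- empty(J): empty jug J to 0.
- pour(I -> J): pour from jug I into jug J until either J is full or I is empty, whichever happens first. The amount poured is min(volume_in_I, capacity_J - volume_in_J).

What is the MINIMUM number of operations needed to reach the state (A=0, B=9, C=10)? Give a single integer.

BFS from (A=8, B=5, C=5). One shortest path:
  1. empty(A) -> (A=0 B=5 C=5)
  2. fill(B) -> (A=0 B=9 C=5)
  3. fill(C) -> (A=0 B=9 C=10)
Reached target in 3 moves.

Answer: 3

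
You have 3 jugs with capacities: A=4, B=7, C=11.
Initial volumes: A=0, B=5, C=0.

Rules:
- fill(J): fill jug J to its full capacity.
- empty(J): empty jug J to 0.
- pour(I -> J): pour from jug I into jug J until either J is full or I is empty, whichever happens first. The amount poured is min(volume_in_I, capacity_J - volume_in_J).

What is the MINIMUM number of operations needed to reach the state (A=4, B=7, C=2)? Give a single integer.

BFS from (A=0, B=5, C=0). One shortest path:
  1. fill(A) -> (A=4 B=5 C=0)
  2. pour(A -> B) -> (A=2 B=7 C=0)
  3. pour(A -> C) -> (A=0 B=7 C=2)
  4. fill(A) -> (A=4 B=7 C=2)
Reached target in 4 moves.

Answer: 4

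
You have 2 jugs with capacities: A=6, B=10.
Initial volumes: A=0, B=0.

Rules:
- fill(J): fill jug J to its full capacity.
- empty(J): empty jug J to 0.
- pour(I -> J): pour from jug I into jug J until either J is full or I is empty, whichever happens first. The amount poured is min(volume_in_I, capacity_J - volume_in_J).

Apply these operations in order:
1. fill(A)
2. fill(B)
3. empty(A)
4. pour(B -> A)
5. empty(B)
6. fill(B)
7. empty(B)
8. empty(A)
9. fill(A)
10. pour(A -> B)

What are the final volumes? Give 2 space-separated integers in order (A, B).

Answer: 0 6

Derivation:
Step 1: fill(A) -> (A=6 B=0)
Step 2: fill(B) -> (A=6 B=10)
Step 3: empty(A) -> (A=0 B=10)
Step 4: pour(B -> A) -> (A=6 B=4)
Step 5: empty(B) -> (A=6 B=0)
Step 6: fill(B) -> (A=6 B=10)
Step 7: empty(B) -> (A=6 B=0)
Step 8: empty(A) -> (A=0 B=0)
Step 9: fill(A) -> (A=6 B=0)
Step 10: pour(A -> B) -> (A=0 B=6)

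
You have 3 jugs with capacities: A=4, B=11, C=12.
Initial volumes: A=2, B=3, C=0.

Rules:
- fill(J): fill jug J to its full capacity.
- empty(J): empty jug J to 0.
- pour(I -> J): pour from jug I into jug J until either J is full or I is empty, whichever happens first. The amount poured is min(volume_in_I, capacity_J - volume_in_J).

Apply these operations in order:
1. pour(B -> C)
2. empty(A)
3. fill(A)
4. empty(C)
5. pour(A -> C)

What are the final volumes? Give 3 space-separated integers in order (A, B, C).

Answer: 0 0 4

Derivation:
Step 1: pour(B -> C) -> (A=2 B=0 C=3)
Step 2: empty(A) -> (A=0 B=0 C=3)
Step 3: fill(A) -> (A=4 B=0 C=3)
Step 4: empty(C) -> (A=4 B=0 C=0)
Step 5: pour(A -> C) -> (A=0 B=0 C=4)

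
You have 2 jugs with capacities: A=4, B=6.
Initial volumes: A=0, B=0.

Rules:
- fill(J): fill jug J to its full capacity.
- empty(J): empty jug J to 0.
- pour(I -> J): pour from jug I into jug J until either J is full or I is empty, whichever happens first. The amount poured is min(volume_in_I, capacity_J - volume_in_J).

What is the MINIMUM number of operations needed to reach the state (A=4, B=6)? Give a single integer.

Answer: 2

Derivation:
BFS from (A=0, B=0). One shortest path:
  1. fill(A) -> (A=4 B=0)
  2. fill(B) -> (A=4 B=6)
Reached target in 2 moves.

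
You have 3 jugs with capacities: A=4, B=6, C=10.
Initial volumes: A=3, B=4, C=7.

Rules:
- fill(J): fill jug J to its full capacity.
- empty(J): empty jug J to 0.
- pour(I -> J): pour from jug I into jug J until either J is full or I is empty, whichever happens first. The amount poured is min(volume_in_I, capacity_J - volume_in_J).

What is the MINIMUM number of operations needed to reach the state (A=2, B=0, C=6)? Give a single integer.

BFS from (A=3, B=4, C=7). One shortest path:
  1. pour(C -> A) -> (A=4 B=4 C=6)
  2. pour(A -> B) -> (A=2 B=6 C=6)
  3. empty(B) -> (A=2 B=0 C=6)
Reached target in 3 moves.

Answer: 3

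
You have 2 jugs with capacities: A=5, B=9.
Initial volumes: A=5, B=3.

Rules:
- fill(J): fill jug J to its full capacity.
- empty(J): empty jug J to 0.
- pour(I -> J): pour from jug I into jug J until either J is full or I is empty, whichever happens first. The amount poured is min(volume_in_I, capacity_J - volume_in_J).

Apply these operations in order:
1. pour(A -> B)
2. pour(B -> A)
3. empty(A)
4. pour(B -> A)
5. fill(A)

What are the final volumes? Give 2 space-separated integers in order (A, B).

Step 1: pour(A -> B) -> (A=0 B=8)
Step 2: pour(B -> A) -> (A=5 B=3)
Step 3: empty(A) -> (A=0 B=3)
Step 4: pour(B -> A) -> (A=3 B=0)
Step 5: fill(A) -> (A=5 B=0)

Answer: 5 0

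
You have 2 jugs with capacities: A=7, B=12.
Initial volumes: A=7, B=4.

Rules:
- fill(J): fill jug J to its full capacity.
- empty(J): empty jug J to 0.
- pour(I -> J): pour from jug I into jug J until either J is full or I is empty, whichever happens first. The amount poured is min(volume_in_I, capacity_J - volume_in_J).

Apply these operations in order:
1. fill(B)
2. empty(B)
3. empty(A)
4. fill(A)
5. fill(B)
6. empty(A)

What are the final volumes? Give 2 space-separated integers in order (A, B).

Step 1: fill(B) -> (A=7 B=12)
Step 2: empty(B) -> (A=7 B=0)
Step 3: empty(A) -> (A=0 B=0)
Step 4: fill(A) -> (A=7 B=0)
Step 5: fill(B) -> (A=7 B=12)
Step 6: empty(A) -> (A=0 B=12)

Answer: 0 12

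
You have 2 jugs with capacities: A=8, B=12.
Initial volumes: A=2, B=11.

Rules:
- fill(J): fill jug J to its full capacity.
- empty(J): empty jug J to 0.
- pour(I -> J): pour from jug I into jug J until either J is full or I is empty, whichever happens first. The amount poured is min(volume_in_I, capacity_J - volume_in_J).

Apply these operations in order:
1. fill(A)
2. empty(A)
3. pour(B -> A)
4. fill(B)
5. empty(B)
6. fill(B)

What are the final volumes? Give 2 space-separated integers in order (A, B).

Step 1: fill(A) -> (A=8 B=11)
Step 2: empty(A) -> (A=0 B=11)
Step 3: pour(B -> A) -> (A=8 B=3)
Step 4: fill(B) -> (A=8 B=12)
Step 5: empty(B) -> (A=8 B=0)
Step 6: fill(B) -> (A=8 B=12)

Answer: 8 12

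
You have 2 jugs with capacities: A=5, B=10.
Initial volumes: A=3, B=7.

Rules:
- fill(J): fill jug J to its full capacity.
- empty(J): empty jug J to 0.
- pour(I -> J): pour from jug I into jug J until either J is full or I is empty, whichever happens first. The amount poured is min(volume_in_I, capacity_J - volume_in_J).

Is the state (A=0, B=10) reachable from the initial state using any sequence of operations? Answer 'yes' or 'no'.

BFS from (A=3, B=7):
  1. pour(A -> B) -> (A=0 B=10)
Target reached → yes.

Answer: yes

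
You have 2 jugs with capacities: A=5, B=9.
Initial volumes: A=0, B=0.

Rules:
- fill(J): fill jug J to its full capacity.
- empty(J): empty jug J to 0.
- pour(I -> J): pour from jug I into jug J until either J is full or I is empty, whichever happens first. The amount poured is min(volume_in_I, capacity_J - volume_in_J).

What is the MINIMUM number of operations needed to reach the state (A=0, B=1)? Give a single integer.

Answer: 6

Derivation:
BFS from (A=0, B=0). One shortest path:
  1. fill(A) -> (A=5 B=0)
  2. pour(A -> B) -> (A=0 B=5)
  3. fill(A) -> (A=5 B=5)
  4. pour(A -> B) -> (A=1 B=9)
  5. empty(B) -> (A=1 B=0)
  6. pour(A -> B) -> (A=0 B=1)
Reached target in 6 moves.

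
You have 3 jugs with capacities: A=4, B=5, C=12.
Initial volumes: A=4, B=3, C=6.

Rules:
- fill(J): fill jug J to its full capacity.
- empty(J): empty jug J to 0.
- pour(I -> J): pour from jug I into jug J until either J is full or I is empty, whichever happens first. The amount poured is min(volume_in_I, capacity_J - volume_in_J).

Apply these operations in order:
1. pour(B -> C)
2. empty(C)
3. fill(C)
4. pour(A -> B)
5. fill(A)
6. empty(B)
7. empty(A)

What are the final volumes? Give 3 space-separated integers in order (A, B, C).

Step 1: pour(B -> C) -> (A=4 B=0 C=9)
Step 2: empty(C) -> (A=4 B=0 C=0)
Step 3: fill(C) -> (A=4 B=0 C=12)
Step 4: pour(A -> B) -> (A=0 B=4 C=12)
Step 5: fill(A) -> (A=4 B=4 C=12)
Step 6: empty(B) -> (A=4 B=0 C=12)
Step 7: empty(A) -> (A=0 B=0 C=12)

Answer: 0 0 12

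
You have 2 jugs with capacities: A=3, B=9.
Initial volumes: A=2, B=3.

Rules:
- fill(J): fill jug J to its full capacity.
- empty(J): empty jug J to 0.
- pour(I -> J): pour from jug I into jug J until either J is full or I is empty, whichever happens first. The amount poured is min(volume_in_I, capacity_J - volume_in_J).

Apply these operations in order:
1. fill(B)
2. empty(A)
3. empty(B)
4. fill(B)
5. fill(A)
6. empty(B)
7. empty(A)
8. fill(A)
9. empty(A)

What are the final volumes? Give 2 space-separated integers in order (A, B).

Step 1: fill(B) -> (A=2 B=9)
Step 2: empty(A) -> (A=0 B=9)
Step 3: empty(B) -> (A=0 B=0)
Step 4: fill(B) -> (A=0 B=9)
Step 5: fill(A) -> (A=3 B=9)
Step 6: empty(B) -> (A=3 B=0)
Step 7: empty(A) -> (A=0 B=0)
Step 8: fill(A) -> (A=3 B=0)
Step 9: empty(A) -> (A=0 B=0)

Answer: 0 0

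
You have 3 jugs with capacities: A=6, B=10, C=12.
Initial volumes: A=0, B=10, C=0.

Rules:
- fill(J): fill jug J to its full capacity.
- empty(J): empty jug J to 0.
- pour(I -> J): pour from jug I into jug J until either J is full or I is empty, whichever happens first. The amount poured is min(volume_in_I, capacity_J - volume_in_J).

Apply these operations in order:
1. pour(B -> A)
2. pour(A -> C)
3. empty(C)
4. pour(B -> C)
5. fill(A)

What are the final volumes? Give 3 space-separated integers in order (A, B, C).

Answer: 6 0 4

Derivation:
Step 1: pour(B -> A) -> (A=6 B=4 C=0)
Step 2: pour(A -> C) -> (A=0 B=4 C=6)
Step 3: empty(C) -> (A=0 B=4 C=0)
Step 4: pour(B -> C) -> (A=0 B=0 C=4)
Step 5: fill(A) -> (A=6 B=0 C=4)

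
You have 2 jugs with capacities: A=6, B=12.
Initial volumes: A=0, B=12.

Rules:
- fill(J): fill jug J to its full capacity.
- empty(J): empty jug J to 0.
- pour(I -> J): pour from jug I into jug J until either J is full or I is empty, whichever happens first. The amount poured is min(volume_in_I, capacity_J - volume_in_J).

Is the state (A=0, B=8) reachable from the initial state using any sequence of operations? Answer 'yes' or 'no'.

Answer: no

Derivation:
BFS explored all 6 reachable states.
Reachable set includes: (0,0), (0,6), (0,12), (6,0), (6,6), (6,12)
Target (A=0, B=8) not in reachable set → no.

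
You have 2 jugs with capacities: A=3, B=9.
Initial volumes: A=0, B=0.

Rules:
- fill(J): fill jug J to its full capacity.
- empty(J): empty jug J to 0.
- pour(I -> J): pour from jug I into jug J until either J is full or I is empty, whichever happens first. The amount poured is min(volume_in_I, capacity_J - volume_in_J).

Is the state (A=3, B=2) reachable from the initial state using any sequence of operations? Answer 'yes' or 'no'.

BFS explored all 8 reachable states.
Reachable set includes: (0,0), (0,3), (0,6), (0,9), (3,0), (3,3), (3,6), (3,9)
Target (A=3, B=2) not in reachable set → no.

Answer: no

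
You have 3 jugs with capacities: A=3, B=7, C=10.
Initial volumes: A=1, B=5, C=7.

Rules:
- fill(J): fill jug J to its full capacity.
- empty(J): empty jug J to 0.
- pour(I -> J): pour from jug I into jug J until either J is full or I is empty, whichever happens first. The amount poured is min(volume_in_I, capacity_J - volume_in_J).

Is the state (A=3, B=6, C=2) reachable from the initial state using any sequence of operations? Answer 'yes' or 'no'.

Answer: yes

Derivation:
BFS from (A=1, B=5, C=7):
  1. empty(B) -> (A=1 B=0 C=7)
  2. pour(C -> A) -> (A=3 B=0 C=5)
  3. pour(A -> B) -> (A=0 B=3 C=5)
  4. fill(A) -> (A=3 B=3 C=5)
  5. pour(A -> B) -> (A=0 B=6 C=5)
  6. pour(C -> A) -> (A=3 B=6 C=2)
Target reached → yes.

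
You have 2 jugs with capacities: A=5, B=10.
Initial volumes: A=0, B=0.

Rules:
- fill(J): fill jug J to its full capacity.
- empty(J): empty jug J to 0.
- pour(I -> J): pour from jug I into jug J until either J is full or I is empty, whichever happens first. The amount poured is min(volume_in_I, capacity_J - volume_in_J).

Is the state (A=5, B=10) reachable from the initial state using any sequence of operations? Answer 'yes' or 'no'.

BFS from (A=0, B=0):
  1. fill(A) -> (A=5 B=0)
  2. fill(B) -> (A=5 B=10)
Target reached → yes.

Answer: yes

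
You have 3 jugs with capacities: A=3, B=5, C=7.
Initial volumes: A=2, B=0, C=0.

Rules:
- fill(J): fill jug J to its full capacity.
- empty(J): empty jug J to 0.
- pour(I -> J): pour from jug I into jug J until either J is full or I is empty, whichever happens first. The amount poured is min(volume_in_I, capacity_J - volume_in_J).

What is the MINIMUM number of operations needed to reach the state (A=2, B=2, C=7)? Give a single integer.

Answer: 5

Derivation:
BFS from (A=2, B=0, C=0). One shortest path:
  1. fill(C) -> (A=2 B=0 C=7)
  2. pour(C -> B) -> (A=2 B=5 C=2)
  3. empty(B) -> (A=2 B=0 C=2)
  4. pour(C -> B) -> (A=2 B=2 C=0)
  5. fill(C) -> (A=2 B=2 C=7)
Reached target in 5 moves.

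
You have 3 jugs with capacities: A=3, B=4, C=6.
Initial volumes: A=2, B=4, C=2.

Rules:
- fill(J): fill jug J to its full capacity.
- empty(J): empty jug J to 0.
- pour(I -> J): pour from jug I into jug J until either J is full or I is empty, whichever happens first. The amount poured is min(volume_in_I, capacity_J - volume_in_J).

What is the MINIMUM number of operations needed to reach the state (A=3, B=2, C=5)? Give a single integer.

BFS from (A=2, B=4, C=2). One shortest path:
  1. empty(B) -> (A=2 B=0 C=2)
  2. pour(C -> B) -> (A=2 B=2 C=0)
  3. fill(C) -> (A=2 B=2 C=6)
  4. pour(C -> A) -> (A=3 B=2 C=5)
Reached target in 4 moves.

Answer: 4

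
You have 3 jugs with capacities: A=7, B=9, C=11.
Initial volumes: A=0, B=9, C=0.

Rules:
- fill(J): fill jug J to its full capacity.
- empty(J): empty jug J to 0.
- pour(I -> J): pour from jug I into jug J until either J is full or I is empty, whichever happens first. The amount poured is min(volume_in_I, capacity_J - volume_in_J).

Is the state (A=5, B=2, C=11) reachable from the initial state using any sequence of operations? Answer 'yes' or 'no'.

Answer: yes

Derivation:
BFS from (A=0, B=9, C=0):
  1. pour(B -> C) -> (A=0 B=0 C=9)
  2. fill(B) -> (A=0 B=9 C=9)
  3. pour(B -> A) -> (A=7 B=2 C=9)
  4. pour(A -> C) -> (A=5 B=2 C=11)
Target reached → yes.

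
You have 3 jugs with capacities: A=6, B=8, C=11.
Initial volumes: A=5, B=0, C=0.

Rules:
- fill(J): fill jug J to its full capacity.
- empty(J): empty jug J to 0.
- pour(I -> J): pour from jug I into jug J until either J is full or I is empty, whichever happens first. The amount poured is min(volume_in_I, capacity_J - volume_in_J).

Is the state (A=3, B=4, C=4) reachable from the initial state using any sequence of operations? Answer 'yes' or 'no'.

Answer: no

Derivation:
BFS explored all 406 reachable states.
Reachable set includes: (0,0,0), (0,0,1), (0,0,2), (0,0,3), (0,0,4), (0,0,5), (0,0,6), (0,0,7), (0,0,8), (0,0,9), (0,0,10), (0,0,11) ...
Target (A=3, B=4, C=4) not in reachable set → no.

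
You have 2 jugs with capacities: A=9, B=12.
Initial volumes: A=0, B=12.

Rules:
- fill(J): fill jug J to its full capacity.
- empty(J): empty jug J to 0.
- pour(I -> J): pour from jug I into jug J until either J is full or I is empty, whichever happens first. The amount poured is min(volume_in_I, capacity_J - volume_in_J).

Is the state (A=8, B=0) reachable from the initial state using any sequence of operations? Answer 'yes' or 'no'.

BFS explored all 14 reachable states.
Reachable set includes: (0,0), (0,3), (0,6), (0,9), (0,12), (3,0), (3,12), (6,0), (6,12), (9,0), (9,3), (9,6) ...
Target (A=8, B=0) not in reachable set → no.

Answer: no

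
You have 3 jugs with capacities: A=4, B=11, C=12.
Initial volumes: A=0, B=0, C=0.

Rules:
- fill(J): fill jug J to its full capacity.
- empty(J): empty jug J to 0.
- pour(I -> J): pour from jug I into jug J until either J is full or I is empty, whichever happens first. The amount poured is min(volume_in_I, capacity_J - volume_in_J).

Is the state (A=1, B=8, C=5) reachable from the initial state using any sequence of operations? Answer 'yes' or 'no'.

BFS explored all 450 reachable states.
Reachable set includes: (0,0,0), (0,0,1), (0,0,2), (0,0,3), (0,0,4), (0,0,5), (0,0,6), (0,0,7), (0,0,8), (0,0,9), (0,0,10), (0,0,11) ...
Target (A=1, B=8, C=5) not in reachable set → no.

Answer: no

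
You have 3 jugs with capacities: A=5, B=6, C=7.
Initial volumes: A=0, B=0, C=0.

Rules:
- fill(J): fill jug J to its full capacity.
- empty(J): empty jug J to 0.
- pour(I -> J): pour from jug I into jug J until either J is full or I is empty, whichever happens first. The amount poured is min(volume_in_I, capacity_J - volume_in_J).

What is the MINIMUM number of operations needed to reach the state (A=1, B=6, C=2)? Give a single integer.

Answer: 7

Derivation:
BFS from (A=0, B=0, C=0). One shortest path:
  1. fill(C) -> (A=0 B=0 C=7)
  2. pour(C -> A) -> (A=5 B=0 C=2)
  3. empty(A) -> (A=0 B=0 C=2)
  4. pour(C -> B) -> (A=0 B=2 C=0)
  5. fill(C) -> (A=0 B=2 C=7)
  6. pour(C -> A) -> (A=5 B=2 C=2)
  7. pour(A -> B) -> (A=1 B=6 C=2)
Reached target in 7 moves.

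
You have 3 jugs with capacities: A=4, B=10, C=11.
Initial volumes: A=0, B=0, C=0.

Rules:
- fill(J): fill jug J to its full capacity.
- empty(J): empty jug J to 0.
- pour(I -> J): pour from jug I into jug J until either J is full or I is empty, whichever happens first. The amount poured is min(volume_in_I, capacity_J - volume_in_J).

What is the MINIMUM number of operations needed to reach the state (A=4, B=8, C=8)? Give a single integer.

BFS from (A=0, B=0, C=0). One shortest path:
  1. fill(B) -> (A=0 B=10 C=0)
  2. pour(B -> A) -> (A=4 B=6 C=0)
  3. pour(A -> C) -> (A=0 B=6 C=4)
  4. pour(B -> A) -> (A=4 B=2 C=4)
  5. pour(A -> C) -> (A=0 B=2 C=8)
  6. pour(B -> A) -> (A=2 B=0 C=8)
  7. fill(B) -> (A=2 B=10 C=8)
  8. pour(B -> A) -> (A=4 B=8 C=8)
Reached target in 8 moves.

Answer: 8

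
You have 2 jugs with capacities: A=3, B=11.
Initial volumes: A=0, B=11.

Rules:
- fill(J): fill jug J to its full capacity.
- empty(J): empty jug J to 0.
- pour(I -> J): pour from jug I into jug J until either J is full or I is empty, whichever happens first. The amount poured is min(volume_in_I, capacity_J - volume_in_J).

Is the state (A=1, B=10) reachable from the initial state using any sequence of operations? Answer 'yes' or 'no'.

Answer: no

Derivation:
BFS explored all 28 reachable states.
Reachable set includes: (0,0), (0,1), (0,2), (0,3), (0,4), (0,5), (0,6), (0,7), (0,8), (0,9), (0,10), (0,11) ...
Target (A=1, B=10) not in reachable set → no.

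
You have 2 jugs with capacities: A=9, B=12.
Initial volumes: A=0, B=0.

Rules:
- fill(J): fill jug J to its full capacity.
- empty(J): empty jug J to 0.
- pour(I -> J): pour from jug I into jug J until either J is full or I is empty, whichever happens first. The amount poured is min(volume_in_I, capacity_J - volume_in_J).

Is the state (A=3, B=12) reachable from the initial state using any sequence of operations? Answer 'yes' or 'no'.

BFS from (A=0, B=0):
  1. fill(B) -> (A=0 B=12)
  2. pour(B -> A) -> (A=9 B=3)
  3. empty(A) -> (A=0 B=3)
  4. pour(B -> A) -> (A=3 B=0)
  5. fill(B) -> (A=3 B=12)
Target reached → yes.

Answer: yes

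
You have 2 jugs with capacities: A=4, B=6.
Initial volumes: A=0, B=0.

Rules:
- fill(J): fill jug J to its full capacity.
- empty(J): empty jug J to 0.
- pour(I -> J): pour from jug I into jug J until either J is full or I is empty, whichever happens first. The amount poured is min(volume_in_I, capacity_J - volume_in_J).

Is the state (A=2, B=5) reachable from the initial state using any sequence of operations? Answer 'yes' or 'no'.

Answer: no

Derivation:
BFS explored all 10 reachable states.
Reachable set includes: (0,0), (0,2), (0,4), (0,6), (2,0), (2,6), (4,0), (4,2), (4,4), (4,6)
Target (A=2, B=5) not in reachable set → no.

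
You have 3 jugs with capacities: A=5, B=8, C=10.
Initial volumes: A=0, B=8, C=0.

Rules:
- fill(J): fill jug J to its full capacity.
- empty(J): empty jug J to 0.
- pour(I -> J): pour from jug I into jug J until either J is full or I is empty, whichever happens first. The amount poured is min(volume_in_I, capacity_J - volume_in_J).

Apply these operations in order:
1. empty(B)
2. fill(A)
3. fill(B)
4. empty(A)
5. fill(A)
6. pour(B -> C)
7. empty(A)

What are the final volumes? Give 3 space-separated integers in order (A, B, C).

Answer: 0 0 8

Derivation:
Step 1: empty(B) -> (A=0 B=0 C=0)
Step 2: fill(A) -> (A=5 B=0 C=0)
Step 3: fill(B) -> (A=5 B=8 C=0)
Step 4: empty(A) -> (A=0 B=8 C=0)
Step 5: fill(A) -> (A=5 B=8 C=0)
Step 6: pour(B -> C) -> (A=5 B=0 C=8)
Step 7: empty(A) -> (A=0 B=0 C=8)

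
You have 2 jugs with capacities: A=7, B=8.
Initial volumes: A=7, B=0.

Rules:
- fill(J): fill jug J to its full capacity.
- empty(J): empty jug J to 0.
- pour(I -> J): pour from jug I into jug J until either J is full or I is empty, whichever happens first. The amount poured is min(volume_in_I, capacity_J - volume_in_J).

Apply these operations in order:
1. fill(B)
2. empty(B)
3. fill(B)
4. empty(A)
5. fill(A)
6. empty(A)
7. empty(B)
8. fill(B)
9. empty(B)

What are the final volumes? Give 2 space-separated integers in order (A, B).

Answer: 0 0

Derivation:
Step 1: fill(B) -> (A=7 B=8)
Step 2: empty(B) -> (A=7 B=0)
Step 3: fill(B) -> (A=7 B=8)
Step 4: empty(A) -> (A=0 B=8)
Step 5: fill(A) -> (A=7 B=8)
Step 6: empty(A) -> (A=0 B=8)
Step 7: empty(B) -> (A=0 B=0)
Step 8: fill(B) -> (A=0 B=8)
Step 9: empty(B) -> (A=0 B=0)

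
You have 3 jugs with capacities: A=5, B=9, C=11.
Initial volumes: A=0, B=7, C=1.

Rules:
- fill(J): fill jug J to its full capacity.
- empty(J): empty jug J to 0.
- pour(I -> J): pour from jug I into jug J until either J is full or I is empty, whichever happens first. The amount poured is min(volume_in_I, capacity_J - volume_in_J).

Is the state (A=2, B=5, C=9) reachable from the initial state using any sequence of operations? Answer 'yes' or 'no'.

BFS explored all 400 reachable states.
Reachable set includes: (0,0,0), (0,0,1), (0,0,2), (0,0,3), (0,0,4), (0,0,5), (0,0,6), (0,0,7), (0,0,8), (0,0,9), (0,0,10), (0,0,11) ...
Target (A=2, B=5, C=9) not in reachable set → no.

Answer: no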